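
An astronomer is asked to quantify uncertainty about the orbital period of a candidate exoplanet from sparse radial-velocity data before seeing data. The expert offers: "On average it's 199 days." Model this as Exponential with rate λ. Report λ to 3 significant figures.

Exponential mean = 1/λ, so λ = 1/199.0 = 0.00503.

λ ≈ 0.00503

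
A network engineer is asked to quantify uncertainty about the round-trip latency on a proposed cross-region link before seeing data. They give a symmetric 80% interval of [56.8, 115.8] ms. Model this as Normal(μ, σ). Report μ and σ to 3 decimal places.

μ = 86.300, σ = 23.019

A symmetric 80% interval runs μ ± z·σ with z = 1.282.
Half-width = 29.5, so σ = 29.5/1.282 = 23.019.
μ is the interval midpoint, 86.300.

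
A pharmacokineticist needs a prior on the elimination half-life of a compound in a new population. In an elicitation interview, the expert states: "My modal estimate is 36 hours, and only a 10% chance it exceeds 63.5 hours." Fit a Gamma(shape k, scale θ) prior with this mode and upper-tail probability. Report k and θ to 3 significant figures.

Gamma(k,θ) with k>1 has mode (k−1)θ, so θ = 36/(k−1).
Need P(X < 63.5) = 0.9 with θ tied to k this way. Start at k = 2, θ = 36: P(X<63.5) ≈ 0.526.
Too low — raise k to concentrate. Iterating converges to k ≈ 6.9.
Then θ = 36/(6.9−1) ≈ 6.1.

k ≈ 6.9, θ ≈ 6.1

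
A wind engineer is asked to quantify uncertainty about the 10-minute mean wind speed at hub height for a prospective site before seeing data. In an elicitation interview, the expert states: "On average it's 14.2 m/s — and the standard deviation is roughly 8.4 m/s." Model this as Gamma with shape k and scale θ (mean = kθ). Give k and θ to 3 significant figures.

k ≈ 2.86, θ ≈ 4.97

For Gamma(k, scale θ): mean = kθ, variance = kθ², so CV = 1/√k.
CV = SD/mean = 8.4/14.2 = 0.5915, hence k = 1/CV² = 2.86.
Then θ = mean/k = 14.2/2.86 = 4.97.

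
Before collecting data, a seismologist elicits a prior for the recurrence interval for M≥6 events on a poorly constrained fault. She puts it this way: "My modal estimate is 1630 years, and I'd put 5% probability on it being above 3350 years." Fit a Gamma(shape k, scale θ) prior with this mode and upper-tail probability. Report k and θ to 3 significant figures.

Gamma(k,θ) with k>1 has mode (k−1)θ, so θ = 1630/(k−1).
Need P(X < 3350) = 0.95 with θ tied to k this way. Start at k = 2, θ = 1630: P(X<3350) ≈ 0.609.
Too low — raise k to concentrate. Iterating converges to k ≈ 6.33.
Then θ = 1630/(6.33−1) ≈ 306.

k ≈ 6.33, θ ≈ 306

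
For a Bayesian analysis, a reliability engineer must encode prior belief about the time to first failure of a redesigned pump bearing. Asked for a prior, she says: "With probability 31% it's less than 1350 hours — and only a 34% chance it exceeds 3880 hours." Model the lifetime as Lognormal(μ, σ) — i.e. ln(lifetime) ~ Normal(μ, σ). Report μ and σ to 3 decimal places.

If T ~ Lognormal(μ,σ) then ln T ~ Normal(μ,σ), so the p-quantile of ln T is μ + z_p·σ.
ln(1350) = 7.208 and ln(3880) = 8.264; z_{0.31} = -0.4959, z_{0.66} = 0.4125.
σ = (8.264 − 7.208)/(0.4125 − (-0.4959)) = 1.162.
μ = 7.208 − (-0.4959)·1.162 = 7.784.

μ ≈ 7.784, σ ≈ 1.162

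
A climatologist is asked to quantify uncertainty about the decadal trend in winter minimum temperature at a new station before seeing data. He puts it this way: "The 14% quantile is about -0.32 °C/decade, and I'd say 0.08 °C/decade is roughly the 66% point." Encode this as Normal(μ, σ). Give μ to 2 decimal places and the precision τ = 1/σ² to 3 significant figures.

μ = -0.03, τ = 13.9

The p-quantile of Normal(μ,σ) is μ + z_p·σ, with z_{0.14} = -1.08 and z_{0.66} = 0.4125.
Eliminate σ: μ = (z₂·x₁ − z₁·x₂)/(z₂ − z₁) = (0.4125·-0.32 − (-1.08)·0.08)/1.493 = -0.03.
Then σ = (x₂ − x₁)/(z₂ − z₁) = (0.08 − -0.32)/1.493 = 0.27.
Precision τ = 1/σ² = 1/0.268² = 13.9.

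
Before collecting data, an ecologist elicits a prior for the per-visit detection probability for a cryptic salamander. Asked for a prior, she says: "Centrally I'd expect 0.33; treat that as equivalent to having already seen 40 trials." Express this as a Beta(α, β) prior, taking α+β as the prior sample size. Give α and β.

α = 13.2, β = 26.8

Under the effective-sample-size interpretation, Beta(α, β) has prior mean α/(α+β) and prior sample size α+β.
So α+β = 40 and α/(α+β) = 0.33, giving α = 0.33·40 = 13.2 and β = 40 − 13.2 = 26.8.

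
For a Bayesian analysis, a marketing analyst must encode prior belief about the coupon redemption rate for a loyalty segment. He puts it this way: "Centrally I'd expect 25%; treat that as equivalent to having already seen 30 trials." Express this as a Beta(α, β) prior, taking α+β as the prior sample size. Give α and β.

α = 7.5, β = 22.5

Under the effective-sample-size interpretation, Beta(α, β) has prior mean α/(α+β) and prior sample size α+β.
So α+β = 30 and α/(α+β) = 0.25, giving α = 0.25·30 = 7.5 and β = 30 − 7.5 = 22.5.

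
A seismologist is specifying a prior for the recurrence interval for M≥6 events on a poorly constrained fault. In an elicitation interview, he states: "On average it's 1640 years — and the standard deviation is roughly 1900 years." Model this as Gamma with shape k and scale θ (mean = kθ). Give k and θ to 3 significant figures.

k ≈ 0.745, θ ≈ 2200

For Gamma(k, scale θ): mean = kθ, variance = kθ², so CV = 1/√k.
CV = SD/mean = 1900/1640 = 1.159, hence k = 1/CV² = 0.745.
Then θ = mean/k = 1640/0.745 = 2200.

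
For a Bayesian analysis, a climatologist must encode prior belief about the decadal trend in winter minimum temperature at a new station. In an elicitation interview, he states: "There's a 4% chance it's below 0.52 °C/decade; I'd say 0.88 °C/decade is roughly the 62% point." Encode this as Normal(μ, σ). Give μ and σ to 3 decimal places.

The p-quantile of Normal(μ,σ) is μ + z_p·σ, with z_{0.04} = -1.751 and z_{0.62} = 0.3055.
Eliminate σ: μ = (z₂·x₁ − z₁·x₂)/(z₂ − z₁) = (0.3055·0.52 − (-1.751)·0.88)/2.056 = 0.827.
Then σ = (x₂ − x₁)/(z₂ − z₁) = (0.88 − 0.52)/2.056 = 0.175.

μ = 0.827, σ = 0.175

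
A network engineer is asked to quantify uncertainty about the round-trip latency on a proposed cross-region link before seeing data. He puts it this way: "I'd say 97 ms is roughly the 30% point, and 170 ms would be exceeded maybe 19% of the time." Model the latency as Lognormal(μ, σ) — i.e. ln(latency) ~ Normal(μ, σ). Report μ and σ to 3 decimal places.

If T ~ Lognormal(μ,σ) then ln T ~ Normal(μ,σ), so the p-quantile of ln T is μ + z_p·σ.
ln(97) = 4.575 and ln(170) = 5.136; z_{0.3} = -0.5244, z_{0.81} = 0.8779.
σ = (5.136 − 4.575)/(0.8779 − (-0.5244)) = 0.400.
μ = 4.575 − (-0.5244)·0.400 = 4.785.

μ ≈ 4.785, σ ≈ 0.400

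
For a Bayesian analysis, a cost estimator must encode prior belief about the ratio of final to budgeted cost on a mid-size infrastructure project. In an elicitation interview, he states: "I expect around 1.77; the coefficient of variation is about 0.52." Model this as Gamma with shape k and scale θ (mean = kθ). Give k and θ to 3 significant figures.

For Gamma(k, scale θ): mean = kθ, variance = kθ², so CV = 1/√k.
CV = 0.52, hence k = 1/CV² = 3.7.
Then θ = mean/k = 1.77/3.7 = 0.479.

k ≈ 3.7, θ ≈ 0.479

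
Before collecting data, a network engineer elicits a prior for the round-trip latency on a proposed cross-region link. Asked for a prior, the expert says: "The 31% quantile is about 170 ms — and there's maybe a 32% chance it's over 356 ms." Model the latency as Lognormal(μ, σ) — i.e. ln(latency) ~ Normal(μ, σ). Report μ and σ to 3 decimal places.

If T ~ Lognormal(μ,σ) then ln T ~ Normal(μ,σ), so the p-quantile of ln T is μ + z_p·σ.
ln(170) = 5.136 and ln(356) = 5.875; z_{0.31} = -0.4959, z_{0.68} = 0.4677.
σ = (5.875 − 5.136)/(0.4677 − (-0.4959)) = 0.767.
μ = 5.136 − (-0.4959)·0.767 = 5.516.

μ ≈ 5.516, σ ≈ 0.767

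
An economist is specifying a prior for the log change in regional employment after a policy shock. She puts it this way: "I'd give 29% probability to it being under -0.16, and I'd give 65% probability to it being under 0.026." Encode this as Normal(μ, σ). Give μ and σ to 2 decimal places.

For Normal(μ,σ), the p-quantile is μ + z_p·σ. Here z_{0.29} = -0.5534, z_{0.65} = 0.3853.
So -0.16 = μ − 0.5534σ and 0.026 = μ + 0.3853σ.
Subtracting: σ = (0.026 − -0.16)/(0.3853 − (-0.5534)) = 0.20.
Then μ = -0.16 − (-0.5534)·0.20 = -0.05.

μ = -0.05, σ = 0.20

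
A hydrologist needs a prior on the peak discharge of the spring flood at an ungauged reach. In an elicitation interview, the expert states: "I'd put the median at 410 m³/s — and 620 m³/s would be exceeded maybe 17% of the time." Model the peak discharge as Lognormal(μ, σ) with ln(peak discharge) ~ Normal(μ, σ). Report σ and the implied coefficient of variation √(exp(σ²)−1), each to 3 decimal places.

σ ≈ 0.433, CV ≈ 0.455

If T ~ Lognormal(μ,σ) then ln T ~ Normal(μ,σ), so the p-quantile of ln T is μ + z_p·σ.
ln(410) = 6.016 and ln(620) = 6.43; z_{0.5} = 0, z_{0.83} = 0.9542.
σ = (6.43 − 6.016)/(0.9542 − (0)) = 0.433.
μ = 6.016 − (0)·0.433 = 6.016.
CV = √(exp(σ²)−1) = √(exp(0.1879)−1) = 0.455.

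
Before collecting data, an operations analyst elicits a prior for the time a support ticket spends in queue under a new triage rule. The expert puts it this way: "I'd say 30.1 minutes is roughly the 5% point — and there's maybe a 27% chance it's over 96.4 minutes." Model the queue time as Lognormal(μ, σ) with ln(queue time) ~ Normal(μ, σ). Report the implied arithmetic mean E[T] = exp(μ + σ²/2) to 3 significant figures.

If T ~ Lognormal(μ,σ) then ln T ~ Normal(μ,σ), so the p-quantile of ln T is μ + z_p·σ.
ln(30.1) = 3.405 and ln(96.4) = 4.569; z_{0.05} = -1.645, z_{0.73} = 0.6128.
σ = (4.569 − 3.405)/(0.6128 − (-1.645)) = 0.516.
μ = 3.405 − (-1.645)·0.516 = 4.253.
E[T] = exp(μ + σ²/2) = exp(4.253 + 0.1329) = 80.3 minutes.

E[T] ≈ 80.3 minutes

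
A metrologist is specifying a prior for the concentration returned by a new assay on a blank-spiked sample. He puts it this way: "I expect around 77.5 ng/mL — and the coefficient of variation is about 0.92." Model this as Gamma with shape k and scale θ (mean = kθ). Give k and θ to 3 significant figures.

For Gamma(k, scale θ): mean = kθ, variance = kθ², so CV = 1/√k.
CV = 0.92, hence k = 1/CV² = 1.18.
Then θ = mean/k = 77.5/1.18 = 65.6.

k ≈ 1.18, θ ≈ 65.6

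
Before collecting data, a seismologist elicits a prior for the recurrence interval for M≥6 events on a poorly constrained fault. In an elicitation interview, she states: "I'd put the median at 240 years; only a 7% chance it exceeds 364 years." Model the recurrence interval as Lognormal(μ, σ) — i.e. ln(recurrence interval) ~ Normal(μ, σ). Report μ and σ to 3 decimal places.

μ ≈ 5.481, σ ≈ 0.282

If T ~ Lognormal(μ,σ) then ln T ~ Normal(μ,σ), so the p-quantile of ln T is μ + z_p·σ.
ln(240) = 5.481 and ln(364) = 5.897; z_{0.5} = 0, z_{0.93} = 1.476.
σ = (5.897 − 5.481)/(1.476 − (0)) = 0.282.
μ = 5.481 − (0)·0.282 = 5.481.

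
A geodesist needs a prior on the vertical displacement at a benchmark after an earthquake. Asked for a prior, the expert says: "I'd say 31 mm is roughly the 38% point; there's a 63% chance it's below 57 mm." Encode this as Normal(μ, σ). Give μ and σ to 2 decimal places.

μ = 43.46, σ = 40.79

The p-quantile of Normal(μ,σ) is μ + z_p·σ, with z_{0.38} = -0.3055 and z_{0.63} = 0.3319.
Eliminate σ: μ = (z₂·x₁ − z₁·x₂)/(z₂ − z₁) = (0.3319·31 − (-0.3055)·57)/0.6373 = 43.46.
Then σ = (x₂ − x₁)/(z₂ − z₁) = (57 − 31)/0.6373 = 40.79.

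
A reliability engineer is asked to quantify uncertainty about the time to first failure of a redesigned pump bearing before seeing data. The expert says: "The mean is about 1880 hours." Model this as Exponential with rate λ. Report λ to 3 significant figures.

Exponential mean = 1/λ, so λ = 1/1880.0 = 0.000532.

λ ≈ 0.000532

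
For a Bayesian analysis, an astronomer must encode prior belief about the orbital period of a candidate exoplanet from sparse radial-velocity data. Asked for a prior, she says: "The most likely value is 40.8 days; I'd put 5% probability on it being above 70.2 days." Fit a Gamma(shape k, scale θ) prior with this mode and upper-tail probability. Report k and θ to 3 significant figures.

Gamma(k,θ) with k>1 has mode (k−1)θ, so θ = 40.8/(k−1).
Need P(X < 70.2) = 0.95 with θ tied to k this way. Start at k = 2, θ = 40.8: P(X<70.2) ≈ 0.513.
Too low — raise k to concentrate. Iterating converges to k ≈ 10.5.
Then θ = 40.8/(10.5−1) ≈ 4.3.

k ≈ 10.5, θ ≈ 4.3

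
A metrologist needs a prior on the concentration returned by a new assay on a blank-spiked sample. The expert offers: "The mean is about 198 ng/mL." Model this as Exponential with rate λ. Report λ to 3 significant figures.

Exponential mean = 1/λ, so λ = 1/198.0 = 0.00505.

λ ≈ 0.00505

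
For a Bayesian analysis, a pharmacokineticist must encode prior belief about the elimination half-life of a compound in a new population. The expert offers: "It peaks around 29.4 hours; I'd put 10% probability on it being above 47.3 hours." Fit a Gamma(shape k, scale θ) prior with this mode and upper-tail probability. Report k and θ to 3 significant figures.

Gamma(k,θ) with k>1 has mode (k−1)θ, so θ = 29.4/(k−1).
Need P(X < 47.3) = 0.9 with θ tied to k this way. Start at k = 2, θ = 29.4: P(X<47.3) ≈ 0.478.
Too low — raise k to concentrate. Iterating converges to k ≈ 9.31.
Then θ = 29.4/(9.31−1) ≈ 3.54.

k ≈ 9.31, θ ≈ 3.54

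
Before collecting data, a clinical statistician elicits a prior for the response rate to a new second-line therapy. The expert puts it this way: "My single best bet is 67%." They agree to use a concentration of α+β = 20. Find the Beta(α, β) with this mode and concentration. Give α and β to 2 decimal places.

For α,β > 1 the Beta mode is (α−1)/(α+β−2). With α+β = 20, the mode is (α−1)/18.
Set (α−1)/18 = 0.67 → α = 1 + 0.67·18 = 13.06.
β = 20 − α = 6.94.

α = 13.06, β = 6.94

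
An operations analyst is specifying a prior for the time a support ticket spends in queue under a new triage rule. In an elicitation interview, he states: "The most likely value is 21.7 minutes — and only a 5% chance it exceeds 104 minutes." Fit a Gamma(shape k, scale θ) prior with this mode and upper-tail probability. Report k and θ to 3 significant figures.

k ≈ 1.98, θ ≈ 22

Gamma(k,θ) with k>1 has mode (k−1)θ, so θ = 21.7/(k−1).
Need P(X < 104) = 0.95 with θ tied to k this way. Start at k = 2, θ = 21.7: P(X<104) ≈ 0.952.
Too high — lower k to spread out. Iterating converges to k ≈ 1.98.
Then θ = 21.7/(1.98−1) ≈ 22.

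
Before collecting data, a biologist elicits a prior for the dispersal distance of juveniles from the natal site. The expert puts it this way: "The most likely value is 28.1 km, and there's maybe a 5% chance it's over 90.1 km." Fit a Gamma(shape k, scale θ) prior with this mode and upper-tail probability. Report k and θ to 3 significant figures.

k ≈ 2.93, θ ≈ 14.5

Gamma(k,θ) with k>1 has mode (k−1)θ, so θ = 28.1/(k−1).
Need P(X < 90.1) = 0.95 with θ tied to k this way. Start at k = 2, θ = 28.1: P(X<90.1) ≈ 0.830.
Too low — raise k to concentrate. Iterating converges to k ≈ 2.93.
Then θ = 28.1/(2.93−1) ≈ 14.5.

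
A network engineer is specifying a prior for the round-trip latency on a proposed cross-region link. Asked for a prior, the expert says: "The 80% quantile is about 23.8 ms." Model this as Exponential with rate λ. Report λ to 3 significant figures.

P(T < 23.8) = 1 − e^(−λ·23.8) = 0.8, so λ = −ln(1−0.8)/23.8 = −ln(0.2)/23.8 = 0.0676.

λ ≈ 0.0676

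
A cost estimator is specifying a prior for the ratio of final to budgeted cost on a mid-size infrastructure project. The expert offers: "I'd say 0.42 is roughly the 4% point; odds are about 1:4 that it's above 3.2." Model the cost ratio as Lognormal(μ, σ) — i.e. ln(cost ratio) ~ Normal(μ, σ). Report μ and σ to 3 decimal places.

If T ~ Lognormal(μ,σ) then ln T ~ Normal(μ,σ), so the p-quantile of ln T is μ + z_p·σ.
ln(0.42) = -0.8675 and ln(3.2) = 1.163; z_{0.04} = -1.751, z_{0.8} = 0.8416.
σ = (1.163 − -0.8675)/(0.8416 − (-1.751)) = 0.783.
μ = -0.8675 − (-1.751)·0.783 = 0.504.

μ ≈ 0.504, σ ≈ 0.783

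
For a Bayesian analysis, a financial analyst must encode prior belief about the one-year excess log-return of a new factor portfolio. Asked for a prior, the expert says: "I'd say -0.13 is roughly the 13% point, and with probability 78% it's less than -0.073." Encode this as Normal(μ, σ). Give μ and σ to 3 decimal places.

μ = -0.096, σ = 0.030

The p-quantile of Normal(μ,σ) is μ + z_p·σ, with z_{0.13} = -1.126 and z_{0.78} = 0.7722.
Eliminate σ: μ = (z₂·x₁ − z₁·x₂)/(z₂ − z₁) = (0.7722·-0.13 − (-1.126)·-0.073)/1.899 = -0.096.
Then σ = (x₂ − x₁)/(z₂ − z₁) = (-0.073 − -0.13)/1.899 = 0.030.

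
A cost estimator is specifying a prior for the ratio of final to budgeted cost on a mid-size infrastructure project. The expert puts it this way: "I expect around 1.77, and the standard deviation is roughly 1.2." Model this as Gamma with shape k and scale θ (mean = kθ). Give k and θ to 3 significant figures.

For Gamma(k, scale θ): mean = kθ, variance = kθ², so CV = 1/√k.
CV = SD/mean = 1.2/1.77 = 0.678, hence k = 1/CV² = 2.18.
Then θ = mean/k = 1.77/2.18 = 0.814.

k ≈ 2.18, θ ≈ 0.814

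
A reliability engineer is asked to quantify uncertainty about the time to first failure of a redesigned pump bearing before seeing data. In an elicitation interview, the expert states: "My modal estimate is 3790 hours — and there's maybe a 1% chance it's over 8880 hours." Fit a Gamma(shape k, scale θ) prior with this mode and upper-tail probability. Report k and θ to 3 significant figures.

k ≈ 7.56, θ ≈ 577

Gamma(k,θ) with k>1 has mode (k−1)θ, so θ = 3790/(k−1).
Need P(X < 8880) = 0.99 with θ tied to k this way. Start at k = 2, θ = 3790: P(X<8880) ≈ 0.679.
Too low — raise k to concentrate. Iterating converges to k ≈ 7.56.
Then θ = 3790/(7.56−1) ≈ 577.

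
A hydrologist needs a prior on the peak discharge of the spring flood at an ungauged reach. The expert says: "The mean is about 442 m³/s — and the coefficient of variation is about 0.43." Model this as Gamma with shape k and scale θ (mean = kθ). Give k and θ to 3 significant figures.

For Gamma(k, scale θ): mean = kθ, variance = kθ², so CV = 1/√k.
CV = 0.43, hence k = 1/CV² = 5.41.
Then θ = mean/k = 442/5.41 = 81.7.

k ≈ 5.41, θ ≈ 81.7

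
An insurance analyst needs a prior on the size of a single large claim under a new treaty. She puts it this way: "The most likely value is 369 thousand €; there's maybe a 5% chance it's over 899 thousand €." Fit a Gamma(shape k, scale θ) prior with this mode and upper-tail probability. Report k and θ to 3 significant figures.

k ≈ 4.43, θ ≈ 107

Gamma(k,θ) with k>1 has mode (k−1)θ, so θ = 369/(k−1).
Need P(X < 899) = 0.95 with θ tied to k this way. Start at k = 2, θ = 369: P(X<899) ≈ 0.699.
Too low — raise k to concentrate. Iterating converges to k ≈ 4.43.
Then θ = 369/(4.43−1) ≈ 107.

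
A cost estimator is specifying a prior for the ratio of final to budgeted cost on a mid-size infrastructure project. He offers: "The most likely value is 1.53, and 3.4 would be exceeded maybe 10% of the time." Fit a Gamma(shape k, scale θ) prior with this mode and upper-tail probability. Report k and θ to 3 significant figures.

Gamma(k,θ) with k>1 has mode (k−1)θ, so θ = 1.53/(k−1).
Need P(X < 3.4) = 0.9 with θ tied to k this way. Start at k = 2, θ = 1.53: P(X<3.4) ≈ 0.651.
Too low — raise k to concentrate. Iterating converges to k ≈ 4.02.
Then θ = 1.53/(4.02−1) ≈ 0.507.

k ≈ 4.02, θ ≈ 0.507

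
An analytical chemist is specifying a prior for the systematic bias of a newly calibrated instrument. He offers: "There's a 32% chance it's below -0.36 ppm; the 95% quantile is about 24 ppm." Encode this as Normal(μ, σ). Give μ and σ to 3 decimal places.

For Normal(μ,σ), the p-quantile is μ + z_p·σ. Here z_{0.32} = -0.4677, z_{0.95} = 1.645.
So -0.36 = μ − 0.4677σ and 24 = μ + 1.645σ.
Subtracting: σ = (24 − -0.36)/(1.645 − (-0.4677)) = 11.531.
Then μ = -0.36 − (-0.4677)·11.531 = 5.033.

μ = 5.033, σ = 11.531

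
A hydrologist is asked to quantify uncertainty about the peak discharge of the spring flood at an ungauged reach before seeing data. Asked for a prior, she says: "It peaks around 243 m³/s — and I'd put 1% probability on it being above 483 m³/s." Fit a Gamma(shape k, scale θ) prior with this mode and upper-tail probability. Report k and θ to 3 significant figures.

k ≈ 11.4, θ ≈ 23.3

Gamma(k,θ) with k>1 has mode (k−1)θ, so θ = 243/(k−1).
Need P(X < 483) = 0.99 with θ tied to k this way. Start at k = 2, θ = 243: P(X<483) ≈ 0.591.
Too low — raise k to concentrate. Iterating converges to k ≈ 11.4.
Then θ = 243/(11.4−1) ≈ 23.3.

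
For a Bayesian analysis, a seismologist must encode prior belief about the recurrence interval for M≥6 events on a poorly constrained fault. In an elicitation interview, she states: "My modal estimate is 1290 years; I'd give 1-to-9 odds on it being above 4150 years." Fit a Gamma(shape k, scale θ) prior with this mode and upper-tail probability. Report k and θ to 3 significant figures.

k ≈ 2.38, θ ≈ 932

Gamma(k,θ) with k>1 has mode (k−1)θ, so θ = 1290/(k−1).
Need P(X < 4150) = 0.9 with θ tied to k this way. Start at k = 2, θ = 1290: P(X<4150) ≈ 0.831.
Too low — raise k to concentrate. Iterating converges to k ≈ 2.38.
Then θ = 1290/(2.38−1) ≈ 932.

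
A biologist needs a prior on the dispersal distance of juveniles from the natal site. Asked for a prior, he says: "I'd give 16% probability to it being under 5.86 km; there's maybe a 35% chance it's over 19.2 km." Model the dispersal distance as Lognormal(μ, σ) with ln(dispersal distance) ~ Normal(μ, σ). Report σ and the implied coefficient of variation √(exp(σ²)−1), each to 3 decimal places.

σ ≈ 0.860, CV ≈ 1.047

If T ~ Lognormal(μ,σ) then ln T ~ Normal(μ,σ), so the p-quantile of ln T is μ + z_p·σ.
ln(5.86) = 1.768 and ln(19.2) = 2.955; z_{0.16} = -0.9945, z_{0.65} = 0.3853.
σ = (2.955 − 1.768)/(0.3853 − (-0.9945)) = 0.860.
μ = 1.768 − (-0.9945)·0.860 = 2.623.
CV = √(exp(σ²)−1) = √(exp(0.7398)−1) = 1.047.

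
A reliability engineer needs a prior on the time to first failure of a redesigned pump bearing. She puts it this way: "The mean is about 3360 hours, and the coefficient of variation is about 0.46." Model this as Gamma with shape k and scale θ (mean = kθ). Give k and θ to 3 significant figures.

k ≈ 4.73, θ ≈ 711

For Gamma(k, scale θ): mean = kθ, variance = kθ², so CV = 1/√k.
CV = 0.46, hence k = 1/CV² = 4.73.
Then θ = mean/k = 3360/4.73 = 711.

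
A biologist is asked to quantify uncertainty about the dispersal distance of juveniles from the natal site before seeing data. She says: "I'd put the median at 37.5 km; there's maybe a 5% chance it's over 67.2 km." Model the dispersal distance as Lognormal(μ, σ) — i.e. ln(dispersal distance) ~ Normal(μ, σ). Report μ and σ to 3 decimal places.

μ ≈ 3.624, σ ≈ 0.355

If T ~ Lognormal(μ,σ) then ln T ~ Normal(μ,σ), so the p-quantile of ln T is μ + z_p·σ.
ln(37.5) = 3.624 and ln(67.2) = 4.208; z_{0.5} = 0, z_{0.95} = 1.645.
σ = (4.208 − 3.624)/(1.645 − (0)) = 0.355.
μ = 3.624 − (0)·0.355 = 3.624.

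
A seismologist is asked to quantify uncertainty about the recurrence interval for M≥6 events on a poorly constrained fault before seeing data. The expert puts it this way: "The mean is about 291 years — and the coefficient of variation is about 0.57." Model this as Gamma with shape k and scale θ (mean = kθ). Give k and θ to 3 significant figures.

k ≈ 3.08, θ ≈ 94.5

For Gamma(k, scale θ): mean = kθ, variance = kθ², so CV = 1/√k.
CV = 0.57, hence k = 1/CV² = 3.08.
Then θ = mean/k = 291/3.08 = 94.5.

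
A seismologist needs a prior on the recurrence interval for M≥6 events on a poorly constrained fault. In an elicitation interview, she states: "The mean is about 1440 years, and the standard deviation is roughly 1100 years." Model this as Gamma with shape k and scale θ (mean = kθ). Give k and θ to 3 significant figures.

For Gamma(k, scale θ): mean = kθ, variance = kθ², so CV = 1/√k.
CV = SD/mean = 1100/1440 = 0.7639, hence k = 1/CV² = 1.71.
Then θ = mean/k = 1440/1.71 = 840.

k ≈ 1.71, θ ≈ 840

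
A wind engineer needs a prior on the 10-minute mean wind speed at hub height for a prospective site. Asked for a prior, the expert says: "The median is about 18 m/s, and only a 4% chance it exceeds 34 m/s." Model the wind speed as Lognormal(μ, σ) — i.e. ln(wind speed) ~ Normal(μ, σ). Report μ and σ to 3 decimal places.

If T ~ Lognormal(μ,σ) then ln T ~ Normal(μ,σ), so the p-quantile of ln T is μ + z_p·σ.
ln(18) = 2.89 and ln(34) = 3.526; z_{0.5} = 0, z_{0.96} = 1.751.
σ = (3.526 − 2.89)/(1.751 − (0)) = 0.363.
μ = 2.89 − (0)·0.363 = 2.890.

μ ≈ 2.890, σ ≈ 0.363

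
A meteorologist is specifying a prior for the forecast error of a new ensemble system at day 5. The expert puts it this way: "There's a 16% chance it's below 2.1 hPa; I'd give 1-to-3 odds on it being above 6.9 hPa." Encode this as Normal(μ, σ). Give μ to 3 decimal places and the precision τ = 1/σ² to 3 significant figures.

For Normal(μ,σ), the p-quantile is μ + z_p·σ. Here z_{0.16} = -0.9945, z_{0.75} = 0.6745.
So 2.1 = μ − 0.9945σ and 6.9 = μ + 0.6745σ.
Subtracting: σ = (6.9 − 2.1)/(0.6745 − (-0.9945)) = 2.876.
Then μ = 2.1 − (-0.9945)·2.876 = 4.960.
Precision τ = 1/σ² = 1/2.876² = 0.121.

μ = 4.960, τ = 0.121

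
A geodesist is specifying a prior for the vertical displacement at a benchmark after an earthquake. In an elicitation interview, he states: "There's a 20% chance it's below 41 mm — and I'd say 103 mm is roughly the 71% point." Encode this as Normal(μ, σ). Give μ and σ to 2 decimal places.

For Normal(μ,σ), the p-quantile is μ + z_p·σ. Here z_{0.2} = -0.8416, z_{0.71} = 0.5534.
So 41 = μ − 0.8416σ and 103 = μ + 0.5534σ.
Subtracting: σ = (103 − 41)/(0.5534 − (-0.8416)) = 44.44.
Then μ = 41 − (-0.8416)·44.44 = 78.41.

μ = 78.41, σ = 44.44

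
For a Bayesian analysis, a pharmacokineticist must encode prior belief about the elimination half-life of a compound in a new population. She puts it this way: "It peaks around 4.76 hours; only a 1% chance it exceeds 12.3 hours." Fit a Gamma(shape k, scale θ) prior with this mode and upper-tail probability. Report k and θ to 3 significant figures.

Gamma(k,θ) with k>1 has mode (k−1)θ, so θ = 4.76/(k−1).
Need P(X < 12.3) = 0.99 with θ tied to k this way. Start at k = 2, θ = 4.76: P(X<12.3) ≈ 0.730.
Too low — raise k to concentrate. Iterating converges to k ≈ 6.17.
Then θ = 4.76/(6.17−1) ≈ 0.921.

k ≈ 6.17, θ ≈ 0.921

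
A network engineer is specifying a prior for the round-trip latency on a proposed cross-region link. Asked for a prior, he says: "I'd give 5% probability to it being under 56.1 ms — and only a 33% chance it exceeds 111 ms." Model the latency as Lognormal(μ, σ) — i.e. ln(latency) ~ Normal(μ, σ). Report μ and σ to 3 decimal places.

If T ~ Lognormal(μ,σ) then ln T ~ Normal(μ,σ), so the p-quantile of ln T is μ + z_p·σ.
ln(56.1) = 4.027 and ln(111) = 4.71; z_{0.05} = -1.645, z_{0.67} = 0.4399.
σ = (4.71 − 4.027)/(0.4399 − (-1.645)) = 0.327.
μ = 4.027 − (-1.645)·0.327 = 4.566.

μ ≈ 4.566, σ ≈ 0.327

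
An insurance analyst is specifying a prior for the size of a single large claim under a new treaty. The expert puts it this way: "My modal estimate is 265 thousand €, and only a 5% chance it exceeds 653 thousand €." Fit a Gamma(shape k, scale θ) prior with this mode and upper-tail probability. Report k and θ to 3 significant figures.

k ≈ 4.34, θ ≈ 79.2

Gamma(k,θ) with k>1 has mode (k−1)θ, so θ = 265/(k−1).
Need P(X < 653) = 0.95 with θ tied to k this way. Start at k = 2, θ = 265: P(X<653) ≈ 0.705.
Too low — raise k to concentrate. Iterating converges to k ≈ 4.34.
Then θ = 265/(4.34−1) ≈ 79.2.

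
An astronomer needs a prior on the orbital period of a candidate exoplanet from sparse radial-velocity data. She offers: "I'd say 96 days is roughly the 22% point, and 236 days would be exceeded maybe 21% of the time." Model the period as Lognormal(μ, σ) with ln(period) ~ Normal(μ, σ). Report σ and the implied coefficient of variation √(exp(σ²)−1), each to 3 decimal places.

σ ≈ 0.570, CV ≈ 0.619

If T ~ Lognormal(μ,σ) then ln T ~ Normal(μ,σ), so the p-quantile of ln T is μ + z_p·σ.
ln(96) = 4.564 and ln(236) = 5.464; z_{0.22} = -0.7722, z_{0.79} = 0.8064.
σ = (5.464 − 4.564)/(0.8064 − (-0.7722)) = 0.570.
μ = 4.564 − (-0.7722)·0.570 = 5.004.
CV = √(exp(σ²)−1) = √(exp(0.3247)−1) = 0.619.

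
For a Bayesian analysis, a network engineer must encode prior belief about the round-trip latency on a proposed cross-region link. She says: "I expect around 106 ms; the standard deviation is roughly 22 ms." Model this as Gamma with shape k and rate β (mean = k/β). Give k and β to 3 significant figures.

k ≈ 23.2, β ≈ 0.219

For Gamma(k, rate β): mean = k/β, variance = k/β², so CV = 1/√k.
CV = SD/mean = 22/106 = 0.2075, hence k = 1/CV² = 23.2.
Then β = k/mean = 23.2/106 = 0.219.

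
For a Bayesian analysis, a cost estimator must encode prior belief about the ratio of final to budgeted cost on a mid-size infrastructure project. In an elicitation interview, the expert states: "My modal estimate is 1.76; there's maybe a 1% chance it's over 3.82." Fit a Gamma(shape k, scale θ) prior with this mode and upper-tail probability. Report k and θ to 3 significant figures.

Gamma(k,θ) with k>1 has mode (k−1)θ, so θ = 1.76/(k−1).
Need P(X < 3.82) = 0.99 with θ tied to k this way. Start at k = 2, θ = 1.76: P(X<3.82) ≈ 0.638.
Too low — raise k to concentrate. Iterating converges to k ≈ 9.05.
Then θ = 1.76/(9.05−1) ≈ 0.219.

k ≈ 9.05, θ ≈ 0.219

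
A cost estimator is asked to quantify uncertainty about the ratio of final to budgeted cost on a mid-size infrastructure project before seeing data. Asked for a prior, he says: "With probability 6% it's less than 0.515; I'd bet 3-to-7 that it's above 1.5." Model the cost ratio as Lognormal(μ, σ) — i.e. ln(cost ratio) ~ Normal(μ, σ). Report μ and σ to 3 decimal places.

If T ~ Lognormal(μ,σ) then ln T ~ Normal(μ,σ), so the p-quantile of ln T is μ + z_p·σ.
ln(0.515) = -0.6636 and ln(1.5) = 0.4055; z_{0.06} = -1.555, z_{0.7} = 0.5244.
σ = (0.4055 − -0.6636)/(0.5244 − (-1.555)) = 0.514.
μ = -0.6636 − (-1.555)·0.514 = 0.136.

μ ≈ 0.136, σ ≈ 0.514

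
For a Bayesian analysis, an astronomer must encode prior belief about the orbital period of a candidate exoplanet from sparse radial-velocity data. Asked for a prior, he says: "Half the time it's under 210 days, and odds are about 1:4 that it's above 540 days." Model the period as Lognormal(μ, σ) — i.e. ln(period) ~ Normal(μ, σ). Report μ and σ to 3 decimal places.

If T ~ Lognormal(μ,σ) then ln T ~ Normal(μ,σ), so the p-quantile of ln T is μ + z_p·σ.
ln(210) = 5.347 and ln(540) = 6.292; z_{0.5} = 0, z_{0.8} = 0.8416.
σ = (6.292 − 5.347)/(0.8416 − (0)) = 1.122.
μ = 5.347 − (0)·1.122 = 5.347.

μ ≈ 5.347, σ ≈ 1.122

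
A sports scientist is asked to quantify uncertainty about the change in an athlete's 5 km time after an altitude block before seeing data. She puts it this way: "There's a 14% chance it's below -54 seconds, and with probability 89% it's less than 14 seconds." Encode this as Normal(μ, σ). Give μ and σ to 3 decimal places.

μ = -22.155, σ = 29.477

The p-quantile of Normal(μ,σ) is μ + z_p·σ, with z_{0.14} = -1.08 and z_{0.89} = 1.227.
Eliminate σ: μ = (z₂·x₁ − z₁·x₂)/(z₂ − z₁) = (1.227·-54 − (-1.08)·14)/2.307 = -22.155.
Then σ = (x₂ − x₁)/(z₂ − z₁) = (14 − -54)/2.307 = 29.477.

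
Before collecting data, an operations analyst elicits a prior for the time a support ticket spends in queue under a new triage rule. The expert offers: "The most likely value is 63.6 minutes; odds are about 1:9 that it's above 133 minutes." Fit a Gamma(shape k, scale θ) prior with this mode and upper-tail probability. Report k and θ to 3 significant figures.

k ≈ 4.53, θ ≈ 18

Gamma(k,θ) with k>1 has mode (k−1)θ, so θ = 63.6/(k−1).
Need P(X < 133) = 0.9 with θ tied to k this way. Start at k = 2, θ = 63.6: P(X<133) ≈ 0.618.
Too low — raise k to concentrate. Iterating converges to k ≈ 4.53.
Then θ = 63.6/(4.53−1) ≈ 18.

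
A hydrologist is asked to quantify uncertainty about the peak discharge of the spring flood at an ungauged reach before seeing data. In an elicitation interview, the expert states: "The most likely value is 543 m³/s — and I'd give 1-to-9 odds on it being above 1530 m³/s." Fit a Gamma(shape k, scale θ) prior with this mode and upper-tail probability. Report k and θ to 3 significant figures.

Gamma(k,θ) with k>1 has mode (k−1)θ, so θ = 543/(k−1).
Need P(X < 1530) = 0.9 with θ tied to k this way. Start at k = 2, θ = 543: P(X<1530) ≈ 0.772.
Too low — raise k to concentrate. Iterating converges to k ≈ 2.78.
Then θ = 543/(2.78−1) ≈ 305.

k ≈ 2.78, θ ≈ 305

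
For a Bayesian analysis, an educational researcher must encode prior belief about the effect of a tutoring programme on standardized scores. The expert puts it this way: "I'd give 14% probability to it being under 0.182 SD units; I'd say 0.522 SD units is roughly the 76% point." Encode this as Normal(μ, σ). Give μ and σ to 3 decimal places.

μ = 0.388, σ = 0.190

For Normal(μ,σ), the p-quantile is μ + z_p·σ. Here z_{0.14} = -1.08, z_{0.76} = 0.7063.
So 0.182 = μ − 1.08σ and 0.522 = μ + 0.7063σ.
Subtracting: σ = (0.522 − 0.182)/(0.7063 − (-1.08)) = 0.190.
Then μ = 0.182 − (-1.08)·0.190 = 0.388.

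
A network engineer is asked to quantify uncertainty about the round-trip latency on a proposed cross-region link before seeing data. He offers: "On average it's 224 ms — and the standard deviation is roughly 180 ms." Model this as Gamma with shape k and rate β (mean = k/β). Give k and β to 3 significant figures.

k ≈ 1.55, β ≈ 0.00691

For Gamma(k, rate β): mean = k/β, variance = k/β², so CV = 1/√k.
CV = SD/mean = 180/224 = 0.8036, hence k = 1/CV² = 1.55.
Then β = k/mean = 1.55/224 = 0.00691.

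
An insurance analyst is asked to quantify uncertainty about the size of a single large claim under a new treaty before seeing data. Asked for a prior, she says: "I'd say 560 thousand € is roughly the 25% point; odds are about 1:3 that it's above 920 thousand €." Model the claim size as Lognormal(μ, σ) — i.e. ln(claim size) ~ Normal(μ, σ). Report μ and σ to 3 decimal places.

If T ~ Lognormal(μ,σ) then ln T ~ Normal(μ,σ), so the p-quantile of ln T is μ + z_p·σ.
ln(560) = 6.328 and ln(920) = 6.824; z_{0.25} = -0.6745, z_{0.75} = 0.6745.
σ = (6.824 − 6.328)/(0.6745 − (-0.6745)) = 0.368.
μ = 6.328 − (-0.6745)·0.368 = 6.576.

μ ≈ 6.576, σ ≈ 0.368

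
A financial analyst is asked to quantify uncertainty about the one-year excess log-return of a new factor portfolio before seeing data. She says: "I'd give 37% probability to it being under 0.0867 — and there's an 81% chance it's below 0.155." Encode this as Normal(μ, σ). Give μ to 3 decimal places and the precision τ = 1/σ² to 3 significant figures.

For Normal(μ,σ), the p-quantile is μ + z_p·σ. Here z_{0.37} = -0.3319, z_{0.81} = 0.8779.
So 0.0867 = μ − 0.3319σ and 0.155 = μ + 0.8779σ.
Subtracting: σ = (0.155 − 0.0867)/(0.8779 − (-0.3319)) = 0.056.
Then μ = 0.0867 − (-0.3319)·0.056 = 0.105.
Precision τ = 1/σ² = 1/0.05646² = 314.

μ = 0.105, τ = 314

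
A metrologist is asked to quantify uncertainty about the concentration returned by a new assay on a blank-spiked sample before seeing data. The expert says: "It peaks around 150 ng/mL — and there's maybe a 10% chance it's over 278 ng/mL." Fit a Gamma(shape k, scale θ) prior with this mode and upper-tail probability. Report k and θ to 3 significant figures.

Gamma(k,θ) with k>1 has mode (k−1)θ, so θ = 150/(k−1).
Need P(X < 278) = 0.9 with θ tied to k this way. Start at k = 2, θ = 150: P(X<278) ≈ 0.553.
Too low — raise k to concentrate. Iterating converges to k ≈ 6.01.
Then θ = 150/(6.01−1) ≈ 29.9.

k ≈ 6.01, θ ≈ 29.9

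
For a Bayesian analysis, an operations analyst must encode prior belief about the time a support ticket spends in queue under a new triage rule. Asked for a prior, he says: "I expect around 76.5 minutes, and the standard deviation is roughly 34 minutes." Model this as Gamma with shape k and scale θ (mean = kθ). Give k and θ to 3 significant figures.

For Gamma(k, scale θ): mean = kθ, variance = kθ², so CV = 1/√k.
CV = SD/mean = 34/76.5 = 0.4444, hence k = 1/CV² = 5.06.
Then θ = mean/k = 76.5/5.06 = 15.1.

k ≈ 5.06, θ ≈ 15.1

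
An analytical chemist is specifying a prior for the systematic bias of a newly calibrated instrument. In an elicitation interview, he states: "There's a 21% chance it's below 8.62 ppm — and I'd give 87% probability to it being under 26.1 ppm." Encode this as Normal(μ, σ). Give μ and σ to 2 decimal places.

μ = 15.91, σ = 9.04

For Normal(μ,σ), the p-quantile is μ + z_p·σ. Here z_{0.21} = -0.8064, z_{0.87} = 1.126.
So 8.62 = μ − 0.8064σ and 26.1 = μ + 1.126σ.
Subtracting: σ = (26.1 − 8.62)/(1.126 − (-0.8064)) = 9.04.
Then μ = 8.62 − (-0.8064)·9.04 = 15.91.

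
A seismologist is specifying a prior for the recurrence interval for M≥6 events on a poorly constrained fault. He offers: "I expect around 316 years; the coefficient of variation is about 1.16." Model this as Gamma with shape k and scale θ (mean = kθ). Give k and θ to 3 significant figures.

For Gamma(k, scale θ): mean = kθ, variance = kθ², so CV = 1/√k.
CV = 1.16, hence k = 1/CV² = 0.743.
Then θ = mean/k = 316/0.743 = 425.

k ≈ 0.743, θ ≈ 425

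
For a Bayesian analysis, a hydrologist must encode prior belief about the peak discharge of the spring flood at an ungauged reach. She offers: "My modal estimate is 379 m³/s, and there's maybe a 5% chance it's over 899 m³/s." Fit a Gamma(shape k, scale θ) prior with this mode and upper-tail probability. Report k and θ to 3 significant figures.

Gamma(k,θ) with k>1 has mode (k−1)θ, so θ = 379/(k−1).
Need P(X < 899) = 0.95 with θ tied to k this way. Start at k = 2, θ = 379: P(X<899) ≈ 0.685.
Too low — raise k to concentrate. Iterating converges to k ≈ 4.66.
Then θ = 379/(4.66−1) ≈ 104.

k ≈ 4.66, θ ≈ 104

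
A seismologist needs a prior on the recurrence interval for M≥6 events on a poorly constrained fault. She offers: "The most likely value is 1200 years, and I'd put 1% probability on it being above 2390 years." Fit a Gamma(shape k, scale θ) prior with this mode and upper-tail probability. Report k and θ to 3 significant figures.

Gamma(k,θ) with k>1 has mode (k−1)θ, so θ = 1200/(k−1).
Need P(X < 2390) = 0.99 with θ tied to k this way. Start at k = 2, θ = 1200: P(X<2390) ≈ 0.592.
Too low — raise k to concentrate. Iterating converges to k ≈ 11.4.
Then θ = 1200/(11.4−1) ≈ 116.

k ≈ 11.4, θ ≈ 116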